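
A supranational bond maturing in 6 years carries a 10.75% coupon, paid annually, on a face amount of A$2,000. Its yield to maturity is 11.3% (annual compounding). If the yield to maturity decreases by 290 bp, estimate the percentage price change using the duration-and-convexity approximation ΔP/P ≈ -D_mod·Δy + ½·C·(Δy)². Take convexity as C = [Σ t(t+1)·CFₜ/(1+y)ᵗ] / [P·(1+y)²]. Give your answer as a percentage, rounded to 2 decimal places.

With y = 0.113:
  t   CF        PV=CF/(1+0.113)^t    t·PV        t(t+1)·PV
  1       215.00       193.1716       193.1716         386.3432
  2       215.00       173.5594       347.1188       1,041.3564
  3       215.00       155.9384       467.8151       1,871.2603
  4       215.00       140.1063       560.4254       2,802.1269
  5       215.00       125.8817       629.4086       3,776.4513
  6     2,215.00     1,165.2061     6,991.2365      48,938.6556
  Σ                  1,953.8635     9,189.1759      58,816.1938
P = 1,953.8635; D_Mac = 4.70308 yrs; D_mod = 4.22559 yrs; C = 24.30034.
Duration effect: -4.22559 × (-0.029) = +0.122542
Convexity effect: 0.5 × 24.30034 × (-0.029)² = +0.0102183
ΔP/P ≈ +0.122542 + 0.0102183 = +0.132760 = +13.2760%.

+13.28%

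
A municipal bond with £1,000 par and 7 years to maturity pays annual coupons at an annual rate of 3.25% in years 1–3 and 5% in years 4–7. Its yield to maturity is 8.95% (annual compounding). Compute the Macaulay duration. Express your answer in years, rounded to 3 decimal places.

6.183 years

Periodic yield y = 0.0895. Discount each cash flow and weight by its year:
  t   CF        PV=CF/(1+0.0895)^t    t·PV
  1        32.50        29.8302        29.8302
  2        32.50        27.3797        54.7594
  3        32.50        25.1305        75.3916
  4        50.00        35.4863       141.9453
  5        50.00        32.5712       162.8560
  6        50.00        29.8956       179.3733
  7     1,050.00       576.2337     4,033.6359
  Σ                    756.5272     4,677.7918
Price P = Σ PV = 756.5272.
Macaulay duration = Σ(t·PV) / P = 4,677.7918 / 756.5272 = 6.18324 years.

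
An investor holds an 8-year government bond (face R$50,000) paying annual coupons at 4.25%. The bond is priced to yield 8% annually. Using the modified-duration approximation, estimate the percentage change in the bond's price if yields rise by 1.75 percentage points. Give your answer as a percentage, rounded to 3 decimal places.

Periodic yield y = 0.08. Modified duration first:
  t   CF        PV=CF/(1+0.08)^t    t·PV
  1     2,125.00     1,967.5926     1,967.5926
  2     2,125.00     1,821.8450     3,643.6900
  3     2,125.00     1,686.8935     5,060.6805
  4     2,125.00     1,561.9384     6,247.7537
  5     2,125.00     1,446.2393     7,231.1965
  6     2,125.00     1,339.1105     8,034.6627
  7     2,125.00     1,239.9171     8,679.4196
  8    52,125.00    28,161.5156   225,292.1248
  Σ                 39,225.0520   266,157.1205
P = 39,225.0520; D_Mac = 6.78539 yrs; D_mod = 6.78539/(1+0.08) = 6.28276 yrs.
ΔP/P ≈ -D_mod · Δy = -6.28276 × (+0.0175) = -0.109948 = -10.9948%.

-10.995%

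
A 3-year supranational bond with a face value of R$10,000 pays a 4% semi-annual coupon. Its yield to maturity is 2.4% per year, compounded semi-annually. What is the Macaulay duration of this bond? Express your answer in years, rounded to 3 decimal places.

2.861 years

Periodic yield y = 0.012. Discount each cash flow and weight by its period:
  t   CF        PV=CF/(1+0.012)^t    t·PV
  1       200.00       197.6285       197.6285
  2       200.00       195.2850       390.5701
  3       200.00       192.9694       578.9082
  4       200.00       190.6812       762.7249
  5       200.00       188.4202       942.1009
  6    10,200.00     9,495.4838    56,972.9027
  Σ                 10,460.4681    59,844.8354
Price P = Σ PV = 10,460.4681.
Macaulay duration = Σ(t·PV) / P = 59,844.8354 / 10,460.4681 = 5.72105 half-year periods.
In years: 5.72105 / 2 = 2.86052 years.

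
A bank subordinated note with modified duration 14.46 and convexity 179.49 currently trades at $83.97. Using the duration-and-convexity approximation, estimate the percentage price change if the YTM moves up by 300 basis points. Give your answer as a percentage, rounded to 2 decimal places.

-35.30%

Duration effect: -D_mod·Δy = -14.46 × (+0.03) = -0.433800
Convexity effect: ½·C·(Δy)² = 0.5 × 179.49 × (0.03)² = +0.0807705
ΔP/P ≈ -0.433800 + 0.0807705 = -0.3530295
= -35.30295%.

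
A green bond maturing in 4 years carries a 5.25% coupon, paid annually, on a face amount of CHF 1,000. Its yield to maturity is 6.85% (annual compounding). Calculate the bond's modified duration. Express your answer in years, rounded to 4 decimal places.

3.4641 years

Periodic yield y = 0.0685. First find Macaulay duration:
  t   CF        PV=CF/(1+0.0685)^t    t·PV
  1        52.50        49.1343        49.1343
  2        52.50        45.9844        91.9687
  3        52.50        43.0364       129.1091
  4     1,052.50       807.4655     3,229.8622
  Σ                    945.6206     3,500.0743
P = 945.6206; Macaulay duration = 3,500.0743 / 945.6206 = 3.70135 years.
Modified duration = D_Mac / (1 + y) = 3.70135 / 1.0685 = 3.46406 years.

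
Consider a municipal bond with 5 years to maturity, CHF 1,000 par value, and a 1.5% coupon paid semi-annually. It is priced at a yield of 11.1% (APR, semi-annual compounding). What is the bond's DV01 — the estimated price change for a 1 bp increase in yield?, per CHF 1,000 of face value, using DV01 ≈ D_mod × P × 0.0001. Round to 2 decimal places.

CHF 0.29

Periodic yield y = 0.0555.
  t   CF        PV=CF/(1+0.0555)^t    t·PV
  1         7.50         7.1056         7.1056
  2         7.50         6.7320        13.4640
  3         7.50         6.3780        19.1341
  4         7.50         6.0427        24.1706
  5         7.50         5.7249        28.6246
  6         7.50         5.4239        32.5434
  7         7.50         5.1387        35.9709
  8         7.50         4.8685        38.9480
  9         7.50         4.6125        41.5126
  10    1,007.50       587.0332     5,870.3322
  Σ                    639.0601     6,111.8062
P = 639.0601; D_Mac = 9.56374 half-year periods = 4.78187 yrs; D_mod = 4.53043 yrs.
DV01 ≈ 4.53043 × 639.0601 × 0.0001 = 0.289522.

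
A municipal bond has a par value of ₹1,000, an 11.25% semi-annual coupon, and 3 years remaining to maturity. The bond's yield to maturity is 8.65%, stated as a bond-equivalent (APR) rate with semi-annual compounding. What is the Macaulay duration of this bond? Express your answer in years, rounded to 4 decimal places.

Periodic yield y = 0.04325. Discount each cash flow and weight by its period:
  t   CF        PV=CF/(1+0.04325)^t    t·PV
  1        56.25        53.9180        53.9180
  2        56.25        51.6828       103.3655
  3        56.25        49.5402       148.6205
  4        56.25        47.4864       189.9455
  5        56.25        45.5177       227.5886
  6     1,056.25       819.2876     4,915.7254
  Σ                  1,067.4326     5,639.1635
Price P = Σ PV = 1,067.4326.
Macaulay duration = Σ(t·PV) / P = 5,639.1635 / 1,067.4326 = 5.28292 half-year periods.
In years: 5.28292 / 2 = 2.64146 years.

2.6415 years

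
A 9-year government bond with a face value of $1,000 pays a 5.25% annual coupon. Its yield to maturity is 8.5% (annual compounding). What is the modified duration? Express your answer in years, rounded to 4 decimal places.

6.6174 years

Periodic yield y = 0.085. First find Macaulay duration:
  t   CF        PV=CF/(1+0.085)^t    t·PV
  1        52.50        48.3871        48.3871
  2        52.50        44.5964        89.1928
  3        52.50        41.1027       123.3080
  4        52.50        37.8826       151.5306
  5        52.50        34.9149       174.5744
  6        52.50        32.1796       193.0777
  7        52.50        29.6586       207.6104
  8        52.50        27.3351       218.6812
  9     1,052.50       505.0734     4,545.6602
  Σ                    801.1305     5,752.0225
P = 801.1305; Macaulay duration = 5,752.0225 / 801.1305 = 7.17988 years.
Modified duration = D_Mac / (1 + y) = 7.17988 / 1.085 = 6.61740 years.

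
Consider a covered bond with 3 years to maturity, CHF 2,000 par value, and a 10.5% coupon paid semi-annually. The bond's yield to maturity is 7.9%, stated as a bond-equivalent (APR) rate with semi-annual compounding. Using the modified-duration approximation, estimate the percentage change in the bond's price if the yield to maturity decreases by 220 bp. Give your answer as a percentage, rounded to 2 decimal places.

+5.64%

Periodic yield y = 0.0395. Modified duration first:
  t   CF        PV=CF/(1+0.0395)^t    t·PV
  1       105.00       101.0101       101.0101
  2       105.00        97.1718       194.3436
  3       105.00        93.4794       280.4381
  4       105.00        89.9273       359.7090
  5       105.00        86.5101       432.5505
  6     2,105.00     1,668.4190    10,010.5143
  Σ                  2,136.5177    11,378.5657
P = 2,136.5177; D_Mac = 5.32575 half-year periods = 2.66288 yrs; D_mod = 2.66288/(1+0.0395) = 2.56169 yrs.
ΔP/P ≈ -D_mod · Δy = -2.56169 × (-0.022) = +0.056357 = +5.6357%.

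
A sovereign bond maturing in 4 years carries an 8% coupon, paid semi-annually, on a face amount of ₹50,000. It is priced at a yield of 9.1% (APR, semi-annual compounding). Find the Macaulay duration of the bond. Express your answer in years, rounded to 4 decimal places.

Periodic yield y = 0.0455. Discount each cash flow and weight by its period:
  t   CF        PV=CF/(1+0.0455)^t    t·PV
  1     2,000.00     1,912.9603     1,912.9603
  2     2,000.00     1,829.7086     3,659.4171
  3     2,000.00     1,750.0799     5,250.2398
  4     2,000.00     1,673.9167     6,695.6669
  5     2,000.00     1,601.0681     8,005.3406
  6     2,000.00     1,531.3899     9,188.3393
  7     2,000.00     1,464.7440    10,253.2082
  8    52,000.00    36,425.9634   291,407.7069
  Σ                 48,189.8309   336,372.8790
Price P = Σ PV = 48,189.8309.
Macaulay duration = Σ(t·PV) / P = 336,372.8790 / 48,189.8309 = 6.98016 half-year periods.
In years: 6.98016 / 2 = 3.49008 years.

3.4901 years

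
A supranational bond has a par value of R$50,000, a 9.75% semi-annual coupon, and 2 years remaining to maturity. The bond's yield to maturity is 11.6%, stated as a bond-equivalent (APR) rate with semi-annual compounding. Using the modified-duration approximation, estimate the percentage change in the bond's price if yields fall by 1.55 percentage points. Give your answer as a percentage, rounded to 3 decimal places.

Periodic yield y = 0.058. Modified duration first:
  t   CF        PV=CF/(1+0.058)^t    t·PV
  1     2,437.50     2,303.8752     2,303.8752
  2     2,437.50     2,177.5758     4,355.1517
  3     2,437.50     2,058.2002     6,174.6007
  4    52,437.50    41,850.3705   167,401.4821
  Σ                 48,390.0218   180,235.1097
P = 48,390.0218; D_Mac = 3.72463 half-year periods = 1.86232 yrs; D_mod = 1.86232/(1+0.058) = 1.76022 yrs.
ΔP/P ≈ -D_mod · Δy = -1.76022 × (-0.0155) = +0.027283 = +2.7283%.

+2.728%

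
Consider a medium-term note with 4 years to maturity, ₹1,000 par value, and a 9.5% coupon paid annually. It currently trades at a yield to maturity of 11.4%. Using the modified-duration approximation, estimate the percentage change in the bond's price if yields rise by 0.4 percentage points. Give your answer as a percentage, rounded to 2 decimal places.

-1.25%

Periodic yield y = 0.114. Modified duration first:
  t   CF        PV=CF/(1+0.114)^t    t·PV
  1        95.00        85.2783        85.2783
  2        95.00        76.5514       153.1028
  3        95.00        68.7176       206.1528
  4     1,095.00       711.0061     2,844.0246
  Σ                    941.5534     3,288.5585
P = 941.5534; D_Mac = 3.49269 yrs; D_mod = 3.49269/(1+0.114) = 3.13527 yrs.
ΔP/P ≈ -D_mod · Δy = -3.13527 × (+0.004) = -0.012541 = -1.2541%.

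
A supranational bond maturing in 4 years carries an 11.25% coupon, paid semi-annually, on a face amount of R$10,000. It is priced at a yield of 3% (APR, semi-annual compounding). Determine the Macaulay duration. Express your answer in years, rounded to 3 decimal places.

3.424 years

Periodic yield y = 0.015. Discount each cash flow and weight by its period:
  t   CF        PV=CF/(1+0.015)^t    t·PV
  1       562.50       554.1872       554.1872
  2       562.50       545.9972     1,091.9945
  3       562.50       537.9283     1,613.7849
  4       562.50       529.9786     2,119.9145
  5       562.50       522.1464     2,610.7322
  6       562.50       514.4300     3,086.5799
  7       562.50       506.8276     3,547.7930
  8    10,562.50     9,376.4487    75,011.5900
  Σ                 13,087.9441    89,636.5761
Price P = Σ PV = 13,087.9441.
Macaulay duration = Σ(t·PV) / P = 89,636.5761 / 13,087.9441 = 6.84879 half-year periods.
In years: 6.84879 / 2 = 3.42439 years.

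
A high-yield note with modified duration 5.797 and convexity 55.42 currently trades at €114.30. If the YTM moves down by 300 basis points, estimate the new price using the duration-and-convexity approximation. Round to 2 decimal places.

€137.03

Duration effect: -D_mod·Δy = -5.797 × (-0.03) = +0.173910
Convexity effect: ½·C·(Δy)² = 0.5 × 55.42 × (-0.03)² = +0.0249390
ΔP/P ≈ +0.173910 + 0.0249390 = +0.198849
New price ≈ 114.30 × (1 + 0.198849) = 137.0284407.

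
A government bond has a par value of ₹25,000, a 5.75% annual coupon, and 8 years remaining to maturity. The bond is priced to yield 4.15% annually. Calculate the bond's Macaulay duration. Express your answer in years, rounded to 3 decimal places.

6.710 years

Periodic yield y = 0.0415. Discount each cash flow and weight by its year:
  t   CF        PV=CF/(1+0.0415)^t    t·PV
  1     1,437.50     1,380.2208     1,380.2208
  2     1,437.50     1,325.2240     2,650.4481
  3     1,437.50     1,272.4187     3,817.2560
  4     1,437.50     1,221.7174     4,886.8696
  5     1,437.50     1,173.0364     5,865.1819
  6     1,437.50     1,126.2951     6,757.7708
  7     1,437.50     1,081.4164     7,569.9145
  8    26,437.50    19,096.1664   152,769.3312
  Σ                 27,676.4952   185,696.9929
Price P = Σ PV = 27,676.4952.
Macaulay duration = Σ(t·PV) / P = 185,696.9929 / 27,676.4952 = 6.70956 years.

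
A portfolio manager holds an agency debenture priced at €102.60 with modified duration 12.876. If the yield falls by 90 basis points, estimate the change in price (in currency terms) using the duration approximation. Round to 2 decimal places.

Duration approximation: ΔP/P ≈ -D_mod · Δy = -12.876 × (-0.009) = +0.115884.
ΔP ≈ 102.60 × (+0.115884) = +11.8896984.

+€11.89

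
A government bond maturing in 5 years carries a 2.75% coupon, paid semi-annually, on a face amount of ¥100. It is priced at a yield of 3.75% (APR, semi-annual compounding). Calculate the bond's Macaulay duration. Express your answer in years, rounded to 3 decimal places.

Periodic yield y = 0.01875. Discount each cash flow and weight by its period:
  t   CF        PV=CF/(1+0.01875)^t    t·PV
  1        1.375         1.3497         1.3497
  2        1.375         1.3249         2.6497
  3        1.375         1.3005         3.9014
  4        1.375         1.2765         5.1061
  5        1.375         1.2530         6.2652
  6        1.375         1.2300         7.3799
  7        1.375         1.2073         8.4514
  8        1.375         1.1851         9.4809
  9        1.375         1.1633        10.4698
  10     101.375        84.1889       841.8886
  Σ                     95.4792       896.9427
Price P = Σ PV = 95.4792.
Macaulay duration = Σ(t·PV) / P = 896.9427 / 95.4792 = 9.39412 half-year periods.
In years: 9.39412 / 2 = 4.69706 years.

4.697 years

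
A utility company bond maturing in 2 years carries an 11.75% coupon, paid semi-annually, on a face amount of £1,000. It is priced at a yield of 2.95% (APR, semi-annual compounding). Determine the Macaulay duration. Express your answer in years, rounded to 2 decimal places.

Periodic yield y = 0.01475. Discount each cash flow and weight by its period:
  t   CF        PV=CF/(1+0.01475)^t    t·PV
  1        58.75        57.8960        57.8960
  2        58.75        57.0545       114.1090
  3        58.75        56.2252       168.6755
  4     1,058.75       998.5210     3,994.0838
  Σ                  1,169.6966     4,334.7643
Price P = Σ PV = 1,169.6966.
Macaulay duration = Σ(t·PV) / P = 4,334.7643 / 1,169.6966 = 3.70589 half-year periods.
In years: 3.70589 / 2 = 1.85294 years.

1.85 years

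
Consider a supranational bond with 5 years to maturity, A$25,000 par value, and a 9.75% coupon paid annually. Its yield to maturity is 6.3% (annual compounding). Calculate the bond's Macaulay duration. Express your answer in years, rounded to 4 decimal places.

4.2445 years

Periodic yield y = 0.063. Discount each cash flow and weight by its year:
  t   CF        PV=CF/(1+0.063)^t    t·PV
  1     2,437.50     2,293.0386     2,293.0386
  2     2,437.50     2,157.1388     4,314.2776
  3     2,437.50     2,029.2933     6,087.8800
  4     2,437.50     1,909.0248     7,636.0991
  5    27,437.50    20,215.2080   101,076.0402
  Σ                 28,603.7036   121,407.3355
Price P = Σ PV = 28,603.7036.
Macaulay duration = Σ(t·PV) / P = 121,407.3355 / 28,603.7036 = 4.24446 years.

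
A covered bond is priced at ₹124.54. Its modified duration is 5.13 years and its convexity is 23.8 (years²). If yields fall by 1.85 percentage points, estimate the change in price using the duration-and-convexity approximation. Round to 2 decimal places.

+₹12.33

Duration effect: -D_mod·Δy = -5.13 × (-0.0185) = +0.094905
Convexity effect: ½·C·(Δy)² = 0.5 × 23.8 × (-0.0185)² = +0.004072775
ΔP/P ≈ +0.094905 + 0.004072775 = +0.098977775
ΔP ≈ 124.54 × (+0.098977775) = +12.3266920985.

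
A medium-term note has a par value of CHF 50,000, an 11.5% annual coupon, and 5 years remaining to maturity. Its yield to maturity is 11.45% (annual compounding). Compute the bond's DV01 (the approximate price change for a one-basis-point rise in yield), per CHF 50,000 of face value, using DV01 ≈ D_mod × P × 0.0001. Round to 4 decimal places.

Periodic yield y = 0.1145.
  t   CF        PV=CF/(1+0.1145)^t    t·PV
  1     5,750.00     5,159.2642     5,159.2642
  2     5,750.00     4,629.2187     9,258.4374
  3     5,750.00     4,153.6283    12,460.8848
  4     5,750.00     3,726.8984    14,907.5936
  5    55,750.00    32,422.3513   162,111.7567
  Σ                 50,091.3610   203,897.9367
P = 50,091.3610; D_Mac = 4.07052 yrs; D_mod = 3.65233 yrs.
DV01 ≈ 3.65233 × 50,091.3610 × 0.0001 = 18.295015.

CHF 18.2950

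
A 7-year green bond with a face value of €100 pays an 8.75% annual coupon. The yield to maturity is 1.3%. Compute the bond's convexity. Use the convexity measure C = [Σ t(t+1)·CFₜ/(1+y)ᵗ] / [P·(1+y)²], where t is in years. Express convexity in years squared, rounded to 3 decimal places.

42.263

With y = 0.013:
  t   CF        PV=CF/(1+0.013)^t    t·PV        t(t+1)·PV
  1         8.75         8.6377         8.6377          17.2754
  2         8.75         8.5269        17.0537          51.1612
  3         8.75         8.4174        25.2523         101.0092
  4         8.75         8.3094        33.2376         166.1882
  5         8.75         8.2028        41.0139         246.0833
  6         8.75         8.0975        48.5850         340.0953
  7       108.75        99.3489       695.4424       5,563.5395
  Σ                    149.5406       869.2227       6,485.3521
P = 149.5406.
Convexity = Σ t(t+1)·PV / [P·(1+y)²] = 6,485.3521 / (149.5406 × 1.026169) = 42.26253.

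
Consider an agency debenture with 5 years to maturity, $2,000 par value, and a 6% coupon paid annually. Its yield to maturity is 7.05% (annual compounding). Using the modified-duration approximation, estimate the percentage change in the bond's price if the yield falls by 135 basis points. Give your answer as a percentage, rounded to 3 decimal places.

Periodic yield y = 0.0705. Modified duration first:
  t   CF        PV=CF/(1+0.0705)^t    t·PV
  1       120.00       112.0972       112.0972
  2       120.00       104.7148       209.4295
  3       120.00        97.8186       293.4557
  4       120.00        91.3765       365.5060
  5     2,120.00     1,508.0040     7,540.0202
  Σ                  1,914.0110     8,520.5085
P = 1,914.0110; D_Mac = 4.45165 yrs; D_mod = 4.45165/(1+0.0705) = 4.15848 yrs.
ΔP/P ≈ -D_mod · Δy = -4.15848 × (-0.0135) = +0.056139 = +5.6139%.

+5.614%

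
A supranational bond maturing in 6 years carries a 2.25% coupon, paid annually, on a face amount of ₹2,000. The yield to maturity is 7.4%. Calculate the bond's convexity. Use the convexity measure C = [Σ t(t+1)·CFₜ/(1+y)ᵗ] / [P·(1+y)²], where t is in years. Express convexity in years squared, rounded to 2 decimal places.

33.38

With y = 0.074:
  t   CF        PV=CF/(1+0.074)^t    t·PV        t(t+1)·PV
  1        45.00        41.8994        41.8994          83.7989
  2        45.00        39.0125        78.0250         234.0751
  3        45.00        36.3245       108.9735         435.8940
  4        45.00        33.8217       135.2868         676.4339
  5        45.00        31.4913       157.4567         944.7401
  6     2,045.00     1,332.5012     7,995.0075      55,965.0524
  Σ                  1,515.0507     8,516.6489      58,339.9944
P = 1,515.0507.
Convexity = Σ t(t+1)·PV / [P·(1+y)²] = 58,339.9944 / (1,515.0507 × 1.153476) = 33.38341.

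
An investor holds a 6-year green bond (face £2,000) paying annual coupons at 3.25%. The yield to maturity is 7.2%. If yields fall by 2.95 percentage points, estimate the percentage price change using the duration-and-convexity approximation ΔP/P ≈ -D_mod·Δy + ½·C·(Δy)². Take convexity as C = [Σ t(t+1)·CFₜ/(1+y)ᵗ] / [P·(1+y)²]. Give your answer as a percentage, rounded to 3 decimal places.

With y = 0.072:
  t   CF        PV=CF/(1+0.072)^t    t·PV        t(t+1)·PV
  1        65.00        60.6343        60.6343         121.2687
  2        65.00        56.5619       113.1237         339.3712
  3        65.00        52.7629       158.2888         633.1553
  4        65.00        49.2192       196.8766         984.3832
  5        65.00        45.9134       229.5670       1,377.4019
  6     2,065.00     1,360.6654     8,163.9924      57,147.9471
  Σ                  1,625.7571     8,922.4830      60,603.5275
P = 1,625.7571; D_Mac = 5.48820 yrs; D_mod = 5.11959 yrs; C = 32.43790.
Duration effect: -5.11959 × (-0.0295) = +0.151028
Convexity effect: 0.5 × 32.43790 × (-0.0295)² = +0.0141145
ΔP/P ≈ +0.151028 + 0.0141145 = +0.165142 = +16.5142%.

+16.514%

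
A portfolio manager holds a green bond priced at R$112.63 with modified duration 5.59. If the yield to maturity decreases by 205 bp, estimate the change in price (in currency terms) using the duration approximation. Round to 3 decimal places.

+R$12.907

Duration approximation: ΔP/P ≈ -D_mod · Δy = -5.59 × (-0.0205) = +0.114595.
ΔP ≈ 112.63 × (+0.114595) = +12.90683485.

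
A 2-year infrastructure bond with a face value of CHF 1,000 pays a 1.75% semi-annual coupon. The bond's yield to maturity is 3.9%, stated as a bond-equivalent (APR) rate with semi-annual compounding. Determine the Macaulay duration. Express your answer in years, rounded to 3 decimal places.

Periodic yield y = 0.0195. Discount each cash flow and weight by its period:
  t   CF        PV=CF/(1+0.0195)^t    t·PV
  1         8.75         8.5826         8.5826
  2         8.75         8.4185        16.8370
  3         8.75         8.2575        24.7724
  4     1,008.75       933.7586     3,735.0345
  Σ                    959.0172     3,785.2265
Price P = Σ PV = 959.0172.
Macaulay duration = Σ(t·PV) / P = 3,785.2265 / 959.0172 = 3.94698 half-year periods.
In years: 3.94698 / 2 = 1.97349 years.

1.973 years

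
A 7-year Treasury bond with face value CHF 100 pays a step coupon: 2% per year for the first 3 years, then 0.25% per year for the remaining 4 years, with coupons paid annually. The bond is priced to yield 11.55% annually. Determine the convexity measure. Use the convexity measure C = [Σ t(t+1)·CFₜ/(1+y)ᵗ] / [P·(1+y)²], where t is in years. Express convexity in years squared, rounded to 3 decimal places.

With y = 0.1155:
  t   CF        PV=CF/(1+0.1155)^t    t·PV        t(t+1)·PV
  1         2.00         1.7929         1.7929           3.5858
  2         2.00         1.6073         3.2146           9.6437
  3         2.00         1.4409         4.3226          17.2903
  4         0.25         0.1615         0.6458           3.2292
  5         0.25         0.1447         0.7237           4.3422
  6         0.25         0.1298         0.7785           5.4497
  7       100.25        46.6442       326.5092       2,612.0735
  Σ                     51.9212       337.9873       2,655.6144
P = 51.9212.
Convexity = Σ t(t+1)·PV / [P·(1+y)²] = 2,655.6144 / (51.9212 × 1.244340) = 41.10374.

41.104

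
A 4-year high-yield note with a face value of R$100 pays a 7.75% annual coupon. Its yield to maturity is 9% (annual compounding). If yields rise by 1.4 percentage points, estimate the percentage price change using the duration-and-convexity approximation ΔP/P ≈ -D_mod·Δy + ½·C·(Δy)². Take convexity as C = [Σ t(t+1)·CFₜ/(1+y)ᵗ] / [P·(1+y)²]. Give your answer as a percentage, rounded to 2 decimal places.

With y = 0.09:
  t   CF        PV=CF/(1+0.09)^t    t·PV        t(t+1)·PV
  1         7.75         7.1101         7.1101          14.2202
  2         7.75         6.5230        13.0460          39.1381
  3         7.75         5.9844        17.9533          71.8131
  4       107.75        76.3328       305.3313       1,526.6563
  Σ                     95.9504       343.4407       1,651.8277
P = 95.9504; D_Mac = 3.57936 yrs; D_mod = 3.28381 yrs; C = 14.48989.
Duration effect: -3.28381 × (+0.014) = -0.045973
Convexity effect: 0.5 × 14.48989 × (0.014)² = +0.0014200
ΔP/P ≈ -0.045973 + 0.0014200 = -0.044553 = -4.4553%.

-4.46%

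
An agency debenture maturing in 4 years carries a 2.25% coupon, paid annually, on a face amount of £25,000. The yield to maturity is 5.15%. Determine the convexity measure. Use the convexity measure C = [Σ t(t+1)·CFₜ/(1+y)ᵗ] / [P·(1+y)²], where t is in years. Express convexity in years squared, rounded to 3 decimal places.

17.258

With y = 0.0515:
  t   CF        PV=CF/(1+0.0515)^t    t·PV        t(t+1)·PV
  1       562.50       534.9501       534.9501       1,069.9001
  2       562.50       508.7495     1,017.4989       3,052.4968
  3       562.50       483.8321     1,451.4964       5,805.9854
  4    25,562.50    20,910.5867    83,642.3466     418,211.7331
  Σ                 22,438.1183    86,646.2920     428,140.1155
P = 22,438.1183.
Convexity = Σ t(t+1)·PV / [P·(1+y)²] = 428,140.1155 / (22,438.1183 × 1.105652) = 17.25762.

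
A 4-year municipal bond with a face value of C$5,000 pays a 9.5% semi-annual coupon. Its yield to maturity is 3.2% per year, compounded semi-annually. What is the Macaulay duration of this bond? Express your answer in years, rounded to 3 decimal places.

Periodic yield y = 0.016. Discount each cash flow and weight by its period:
  t   CF        PV=CF/(1+0.016)^t    t·PV
  1       237.50       233.7598       233.7598
  2       237.50       230.0786       460.1572
  3       237.50       226.4553       679.3659
  4       237.50       222.8891       891.5563
  5       237.50       219.3790     1,096.8951
  6       237.50       215.9242     1,295.5453
  7       237.50       212.5238     1,487.6669
  8     5,237.50     4,612.9035    36,903.2283
  Σ                  6,173.9134    43,048.1748
Price P = Σ PV = 6,173.9134.
Macaulay duration = Σ(t·PV) / P = 43,048.1748 / 6,173.9134 = 6.97259 half-year periods.
In years: 6.97259 / 2 = 3.48630 years.

3.486 years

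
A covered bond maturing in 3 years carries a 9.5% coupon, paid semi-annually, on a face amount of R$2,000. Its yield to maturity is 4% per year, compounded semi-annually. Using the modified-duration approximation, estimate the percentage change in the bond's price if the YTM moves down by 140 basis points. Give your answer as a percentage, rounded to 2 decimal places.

+3.71%

Periodic yield y = 0.02. Modified duration first:
  t   CF        PV=CF/(1+0.02)^t    t·PV
  1        95.00        93.1373        93.1373
  2        95.00        91.3110       182.6221
  3        95.00        89.5206       268.5619
  4        95.00        87.7653       351.0613
  5        95.00        86.0444       430.2221
  6     2,095.00     1,860.3000    11,161.8003
  Σ                  2,308.0787    12,487.4049
P = 2,308.0787; D_Mac = 5.41030 half-year periods = 2.70515 yrs; D_mod = 2.70515/(1+0.02) = 2.65211 yrs.
ΔP/P ≈ -D_mod · Δy = -2.65211 × (-0.014) = +0.037130 = +3.7130%.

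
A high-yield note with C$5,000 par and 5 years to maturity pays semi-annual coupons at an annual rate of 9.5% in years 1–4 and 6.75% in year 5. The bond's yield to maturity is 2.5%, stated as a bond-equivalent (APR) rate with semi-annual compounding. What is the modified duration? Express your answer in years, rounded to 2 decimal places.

4.17 years

Periodic yield y = 0.0125. First find Macaulay duration:
  t   CF        PV=CF/(1+0.0125)^t    t·PV
  1       237.50       234.5679       234.5679
  2       237.50       231.6720       463.3440
  3       237.50       228.8119       686.4356
  4       237.50       225.9870       903.9481
  5       237.50       223.1971     1,115.9853
  6       237.50       220.4415     1,322.6492
  7       237.50       217.7200     1,524.0402
  8       237.50       215.0321     1,720.2570
  9       168.75       150.8997     1,358.0977
  10    5,168.75     4,564.9414    45,649.4141
  Σ                  6,513.2707    54,978.7391
P = 6,513.2707; Macaulay duration = 54,978.7391 / 6,513.2707 = 8.44103 half-year periods = 4.22052 years.
Modified duration = D_Mac / (1 + y) = 4.22052 / 1.0125 = 4.16841 years.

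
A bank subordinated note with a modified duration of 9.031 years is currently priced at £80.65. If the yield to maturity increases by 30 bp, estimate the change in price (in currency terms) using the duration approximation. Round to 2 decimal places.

-£2.19

Duration approximation: ΔP/P ≈ -D_mod · Δy = -9.031 × (+0.003) = -0.027093.
ΔP ≈ 80.65 × (-0.027093) = -2.18505045.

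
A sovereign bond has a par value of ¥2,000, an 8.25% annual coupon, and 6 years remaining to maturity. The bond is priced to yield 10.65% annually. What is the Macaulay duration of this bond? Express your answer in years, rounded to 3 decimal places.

4.903 years

Periodic yield y = 0.1065. Discount each cash flow and weight by its year:
  t   CF        PV=CF/(1+0.1065)^t    t·PV
  1       165.00       149.1188       149.1188
  2       165.00       134.7662       269.5325
  3       165.00       121.7951       365.3852
  4       165.00       110.0724       440.2894
  5       165.00        99.4780       497.3898
  6     2,165.00     1,179.6397     7,077.8384
  Σ                  1,794.8702     8,799.5541
Price P = Σ PV = 1,794.8702.
Macaulay duration = Σ(t·PV) / P = 8,799.5541 / 1,794.8702 = 4.90261 years.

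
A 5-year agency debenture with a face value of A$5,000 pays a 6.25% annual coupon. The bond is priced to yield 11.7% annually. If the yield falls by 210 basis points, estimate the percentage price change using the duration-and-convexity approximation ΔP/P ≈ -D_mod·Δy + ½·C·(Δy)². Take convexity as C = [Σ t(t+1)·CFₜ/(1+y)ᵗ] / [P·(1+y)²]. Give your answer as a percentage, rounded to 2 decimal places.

+8.66%

With y = 0.117:
  t   CF        PV=CF/(1+0.117)^t    t·PV        t(t+1)·PV
  1       312.50       279.7672       279.7672         559.5345
  2       312.50       250.4631       500.9261       1,502.7783
  3       312.50       224.2283       672.6850       2,690.7401
  4       312.50       200.7416       802.9663       4,014.8315
  5     5,312.50     3,055.1538    15,275.7690      91,654.6139
  Σ                  4,010.3540    17,532.1137     100,422.4983
P = 4,010.3540; D_Mac = 4.37171 yrs; D_mod = 3.91380 yrs; C = 20.06975.
Duration effect: -3.91380 × (-0.021) = +0.082190
Convexity effect: 0.5 × 20.06975 × (-0.021)² = +0.0044254
ΔP/P ≈ +0.082190 + 0.0044254 = +0.086615 = +8.6615%.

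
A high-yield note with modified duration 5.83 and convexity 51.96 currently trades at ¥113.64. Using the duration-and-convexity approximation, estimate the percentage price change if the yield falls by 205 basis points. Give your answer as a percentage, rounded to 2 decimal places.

+13.04%

Duration effect: -D_mod·Δy = -5.83 × (-0.0205) = +0.119515
Convexity effect: ½·C·(Δy)² = 0.5 × 51.96 × (-0.0205)² = +0.010918095
ΔP/P ≈ +0.119515 + 0.010918095 = +0.130433095
= +13.0433095%.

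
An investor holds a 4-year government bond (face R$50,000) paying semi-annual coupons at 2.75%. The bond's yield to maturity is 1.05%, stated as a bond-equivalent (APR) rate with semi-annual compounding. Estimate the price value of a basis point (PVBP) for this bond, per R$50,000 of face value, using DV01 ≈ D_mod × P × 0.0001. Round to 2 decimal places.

R$20.27

Periodic yield y = 0.00525.
  t   CF        PV=CF/(1+0.00525)^t    t·PV
  1       687.50       683.9095       683.9095
  2       687.50       680.3377     1,360.6754
  3       687.50       676.7846     2,030.3537
  4       687.50       673.2500     2,693.0001
  5       687.50       669.7339     3,348.6696
  6       687.50       666.2362     3,997.4171
  7       687.50       662.7567     4,639.2969
  8    50,687.50    48,608.0521   388,864.4165
  Σ                 53,321.0606   407,617.7388
P = 53,321.0606; D_Mac = 7.64459 half-year periods = 3.82230 yrs; D_mod = 3.80233 yrs.
DV01 ≈ 3.80233 × 53,321.0606 × 0.0001 = 20.274446.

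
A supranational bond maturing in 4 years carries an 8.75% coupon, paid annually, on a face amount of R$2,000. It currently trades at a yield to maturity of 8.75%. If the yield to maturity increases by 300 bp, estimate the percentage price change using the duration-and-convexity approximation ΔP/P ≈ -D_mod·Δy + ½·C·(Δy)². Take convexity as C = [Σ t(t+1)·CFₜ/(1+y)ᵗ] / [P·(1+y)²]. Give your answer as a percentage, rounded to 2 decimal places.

With y = 0.0875:
  t   CF        PV=CF/(1+0.0875)^t    t·PV        t(t+1)·PV
  1       175.00       160.9195       160.9195         321.8391
  2       175.00       147.9720       295.9440         887.8319
  3       175.00       136.0662       408.1986       1,632.7944
  4     2,175.00     1,555.0423     6,220.1691      31,100.8454
  Σ                  2,000.0000     7,085.2312      33,943.3108
P = 2,000.0000; D_Mac = 3.54262 yrs; D_mod = 3.25758 yrs; C = 14.35046.
Duration effect: -3.25758 × (+0.03) = -0.097727
Convexity effect: 0.5 × 14.35046 × (0.03)² = +0.0064577
ΔP/P ≈ -0.097727 + 0.0064577 = -0.091270 = -9.1270%.

-9.13%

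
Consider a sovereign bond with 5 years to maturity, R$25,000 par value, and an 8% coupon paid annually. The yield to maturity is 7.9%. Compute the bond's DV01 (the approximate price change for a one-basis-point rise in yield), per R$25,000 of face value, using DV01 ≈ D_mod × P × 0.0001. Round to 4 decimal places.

Periodic yield y = 0.079.
  t   CF        PV=CF/(1+0.079)^t    t·PV
  1     2,000.00     1,853.5681     1,853.5681
  2     2,000.00     1,717.8574     3,435.7148
  3     2,000.00     1,592.0828     4,776.2485
  4     2,000.00     1,475.5170     5,902.0680
  5    27,000.00    18,461.0560    92,305.2802
  Σ                 25,100.0814   108,272.8796
P = 25,100.0814; D_Mac = 4.31365 yrs; D_mod = 3.99782 yrs.
DV01 ≈ 3.99782 × 25,100.0814 × 0.0001 = 10.034558.

R$10.0346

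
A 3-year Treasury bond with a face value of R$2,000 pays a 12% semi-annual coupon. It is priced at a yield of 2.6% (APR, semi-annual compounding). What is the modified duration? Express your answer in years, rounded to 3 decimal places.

Periodic yield y = 0.013. First find Macaulay duration:
  t   CF        PV=CF/(1+0.013)^t    t·PV
  1       120.00       118.4600       118.4600
  2       120.00       116.9398       233.8796
  3       120.00       115.4391       346.3173
  4       120.00       113.9576       455.8306
  5       120.00       112.4952       562.4760
  6     2,120.00     1,961.9105    11,771.4629
  Σ                  2,539.2023    13,488.4264
P = 2,539.2023; Macaulay duration = 13,488.4264 / 2,539.2023 = 5.31207 half-year periods = 2.65604 years.
Modified duration = D_Mac / (1 + y) = 2.65604 / 1.013 = 2.62195 years.

2.622 years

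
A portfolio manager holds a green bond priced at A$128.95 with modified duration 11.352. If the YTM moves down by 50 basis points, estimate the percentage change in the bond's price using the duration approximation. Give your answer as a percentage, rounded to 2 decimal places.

+5.68%

Duration approximation: ΔP/P ≈ -D_mod · Δy = -11.352 × (-0.005) = +0.056760.
As a percentage: +5.6760%.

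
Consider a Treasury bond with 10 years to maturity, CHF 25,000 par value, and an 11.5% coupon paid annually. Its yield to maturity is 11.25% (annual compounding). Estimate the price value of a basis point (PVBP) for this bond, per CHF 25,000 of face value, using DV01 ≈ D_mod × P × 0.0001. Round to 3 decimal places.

Periodic yield y = 0.1125.
  t   CF        PV=CF/(1+0.1125)^t    t·PV
  1     2,875.00     2,584.2697     2,584.2697
  2     2,875.00     2,322.9390     4,645.8780
  3     2,875.00     2,088.0351     6,264.1052
  4     2,875.00     1,876.8855     7,507.5418
  5     2,875.00     1,687.0881     8,435.4403
  6     2,875.00     1,516.4836     9,098.9019
  7     2,875.00     1,363.1314     9,541.9196
  8     2,875.00     1,225.2866     9,802.2930
  9     2,875.00     1,101.3812     9,912.4311
  10   27,875.00     9,598.7500    95,987.4998
  Σ                 25,364.2501   163,780.2803
P = 25,364.2501; D_Mac = 6.45713 yrs; D_mod = 5.80416 yrs.
DV01 ≈ 5.80416 × 25,364.2501 × 0.0001 = 14.721823.

CHF 14.722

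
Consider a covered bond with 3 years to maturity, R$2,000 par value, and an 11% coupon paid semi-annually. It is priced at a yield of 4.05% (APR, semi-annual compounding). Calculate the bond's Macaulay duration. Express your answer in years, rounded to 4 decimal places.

2.6703 years

Periodic yield y = 0.02025. Discount each cash flow and weight by its period:
  t   CF        PV=CF/(1+0.02025)^t    t·PV
  1       110.00       107.8167       107.8167
  2       110.00       105.6768       211.3535
  3       110.00       103.5793       310.7378
  4       110.00       101.5234       406.0937
  5       110.00        99.5084       497.5419
  6     2,110.00     1,870.8667    11,225.1999
  Σ                  2,388.9712    12,758.7436
Price P = Σ PV = 2,388.9712.
Macaulay duration = Σ(t·PV) / P = 12,758.7436 / 2,388.9712 = 5.34069 half-year periods.
In years: 5.34069 / 2 = 2.67034 years.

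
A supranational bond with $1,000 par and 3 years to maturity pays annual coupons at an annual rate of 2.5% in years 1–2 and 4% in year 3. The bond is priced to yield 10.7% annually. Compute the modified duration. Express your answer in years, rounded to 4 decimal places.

Periodic yield y = 0.107. First find Macaulay duration:
  t   CF        PV=CF/(1+0.107)^t    t·PV
  1        25.00        22.5836        22.5836
  2        25.00        20.4007        40.8014
  3     1,040.00       766.6382     2,299.9147
  Σ                    809.6225     2,363.2996
P = 809.6225; Macaulay duration = 2,363.2996 / 809.6225 = 2.91901 years.
Modified duration = D_Mac / (1 + y) = 2.91901 / 1.107 = 2.63687 years.

2.6369 years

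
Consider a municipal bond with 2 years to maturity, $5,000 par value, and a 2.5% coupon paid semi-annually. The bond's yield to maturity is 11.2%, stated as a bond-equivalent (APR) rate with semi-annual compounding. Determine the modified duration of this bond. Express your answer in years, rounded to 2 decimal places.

1.86 years

Periodic yield y = 0.056. First find Macaulay duration:
  t   CF        PV=CF/(1+0.056)^t    t·PV
  1        62.50        59.1856        59.1856
  2        62.50        56.0470       112.0940
  3        62.50        53.0748       159.2244
  4     5,062.50     4,071.0774    16,284.3098
  Σ                  4,239.3848    16,614.8137
P = 4,239.3848; Macaulay duration = 16,614.8137 / 4,239.3848 = 3.91916 half-year periods = 1.95958 years.
Modified duration = D_Mac / (1 + y) = 1.95958 / 1.056 = 1.85566 years.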